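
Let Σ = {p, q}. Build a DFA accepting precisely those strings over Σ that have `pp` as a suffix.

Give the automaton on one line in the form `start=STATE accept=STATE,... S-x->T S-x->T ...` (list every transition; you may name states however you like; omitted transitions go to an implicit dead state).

Remember how much of `pp` the current input suffix matches. State s0 means no match yet; s1 means the last symbol is `p`; s2 means the last 2 symbols are `pp`. Only s2 accepts. On a mismatch, fall back to the longest proper suffix that is still a prefix of `pp`.
With 3 states:
        p   q  
>  s0   s1  s0 
   s1   s2  s0 
 * s2   s2  s0 
(> = start, * = accepting)

start=s0 accept=s2 s0-p->s1 s0-q->s0 s1-p->s2 s1-q->s0 s2-p->s2 s2-q->s0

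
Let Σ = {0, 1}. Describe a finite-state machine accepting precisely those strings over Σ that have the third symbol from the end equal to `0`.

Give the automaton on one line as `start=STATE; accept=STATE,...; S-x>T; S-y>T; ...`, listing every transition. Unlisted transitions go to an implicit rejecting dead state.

A DFA must remember the last 3 symbols (since which symbol is third-to-last isn't known until the input ends). Use one state per possible window of the last ≤3 symbols; accept from those whose window starts with `0`.
15 states suffice.
          0    1  
>  S0     S1   S2 
   S1     S3   S4 
   S2     S5   S6 
   S3     S7   S8 
   S4     S9  S10 
   S5    S11  S12 
   S6    S13  S14 
 * S7     S7   S8 
 * S8     S9  S10 
 * S9    S11  S12 
 * S10   S13  S14 
   S11    S7   S8 
   S12    S9  S10 
   S13   S11  S12 
   S14   S13  S14 
(> = start, * = accepting)

start=S0; accept=S7,S8,S9,S10; S0-0>S1; S0-1>S2; S1-0>S3; S1-1>S4; S2-0>S5; S2-1>S6; S3-0>S7; S3-1>S8; S4-0>S9; S4-1>S10; S5-0>S11; S5-1>S12; S6-0>S13; S6-1>S14; S7-0>S7; S7-1>S8; S8-0>S9; S8-1>S10; S9-0>S11; S9-1>S12; S10-0>S13; S10-1>S14; S11-0>S7; S11-1>S8; S12-0>S9; S12-1>S10; S13-0>S11; S13-1>S12; S14-0>S13; S14-1>S14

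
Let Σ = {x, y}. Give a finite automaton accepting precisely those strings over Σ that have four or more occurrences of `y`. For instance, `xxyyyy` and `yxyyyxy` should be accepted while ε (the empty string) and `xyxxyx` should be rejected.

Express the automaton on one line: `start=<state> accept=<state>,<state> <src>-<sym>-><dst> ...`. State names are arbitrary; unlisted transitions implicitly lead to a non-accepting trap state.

Only the number of `y`s matters, and only up to 5. Make a chain q0 → q1 → q2 → q3 → q4 → q5 advanced by each `y` (with q5 absorbing); every other symbol self-loops. The accepting set is {q4, q5}.
A 6-state machine:
        x   y  
>  q0   q0  q1 
   q1   q1  q2 
   q2   q2  q3 
   q3   q3  q4 
 * q4   q4  q5 
 * q5   q5  q5 
(> = start, * = accepting)

start=q0 accept=q4,q5 q0-x->q0 q0-y->q1 q1-x->q1 q1-y->q2 q2-x->q2 q2-y->q3 q3-x->q3 q3-y->q4 q4-x->q4 q4-y->q5 q5-x->q5 q5-y->q5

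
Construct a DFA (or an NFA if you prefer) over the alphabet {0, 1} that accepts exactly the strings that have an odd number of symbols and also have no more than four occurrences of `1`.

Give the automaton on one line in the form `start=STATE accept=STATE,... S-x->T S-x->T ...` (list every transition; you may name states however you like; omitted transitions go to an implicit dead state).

Handle the two conditions separately and then intersect. The first has 2 states tracking the input length modulo 2; the second has 6 states tracking the count of `1`s, saturating at 5. A product state is a pair (one from each), accepting exactly when both do. After merging equivalent states the machine shrinks.
With 11 states:
          0    1  
>  S0     S1   S2 
 * S1     S0   S3 
 * S2     S3   S4 
   S3     S2   S5 
   S4     S5   S6 
 * S5     S4   S7 
 * S6     S7   S8 
   S7     S6   S9 
   S8     S9  S10 
 * S9     S8  S10 
   S10   S10  S10 
(> = start, * = accepting)

start=S0 accept=S1,S2,S5,S6,S9 S0-0->S1 S0-1->S2 S1-0->S0 S1-1->S3 S2-0->S3 S2-1->S4 S3-0->S2 S3-1->S5 S4-0->S5 S4-1->S6 S5-0->S4 S5-1->S7 S6-0->S7 S6-1->S8 S7-0->S6 S7-1->S9 S8-0->S9 S8-1->S10 S9-0->S8 S9-1->S10 S10-0->S10 S10-1->S10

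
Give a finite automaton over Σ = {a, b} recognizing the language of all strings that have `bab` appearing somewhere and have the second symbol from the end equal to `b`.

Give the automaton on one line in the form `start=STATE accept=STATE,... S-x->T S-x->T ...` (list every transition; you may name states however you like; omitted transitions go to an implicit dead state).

Run two small machines in parallel and take their product. One (4 states) tracks whether and how much of `bab` has been seen; the other (7 states) tracks the last 2 symbols read. Each combined state is a pair, one component from each; accept when both components accept. Equivalent product states are then merged.
With 7 states:
        a   b  
>  q0   q0  q1 
   q1   q2  q1 
   q2   q0  q3 
   q3   q4  q5 
 * q4   q6  q3 
 * q5   q4  q5 
   q6   q6  q3 
(> = start, * = accepting)

start=q0 accept=q4,q5 q0-a->q0 q0-b->q1 q1-a->q2 q1-b->q1 q2-a->q0 q2-b->q3 q3-a->q4 q3-b->q5 q4-a->q6 q4-b->q3 q5-a->q4 q5-b->q5 q6-a->q6 q6-b->q3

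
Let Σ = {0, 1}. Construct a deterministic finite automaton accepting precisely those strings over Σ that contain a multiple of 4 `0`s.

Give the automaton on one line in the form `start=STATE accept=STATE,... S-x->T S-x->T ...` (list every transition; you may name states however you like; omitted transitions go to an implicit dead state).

start=s0 accept=s0 s0-0->s1 s0-1->s0 s1-0->s2 s1-1->s1 s2-0->s3 s2-1->s2 s3-0->s0 s3-1->s3

Keep the running count of `0`s modulo 4: each `0` advances along the cycle s0 → s1 → s2 → s3 → s0 while other symbols loop. Accept at s0.
With 4 states:
        0   1  
>* s0   s1  s0 
   s1   s2  s1 
   s2   s3  s2 
   s3   s0  s3 
(> = start, * = accepting)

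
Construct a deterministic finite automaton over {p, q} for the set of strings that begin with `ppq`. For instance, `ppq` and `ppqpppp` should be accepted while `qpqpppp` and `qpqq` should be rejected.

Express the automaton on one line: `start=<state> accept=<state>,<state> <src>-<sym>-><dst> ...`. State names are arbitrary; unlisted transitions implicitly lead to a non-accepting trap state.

Check the first 3 symbols one by one: S0 through S2 record how many have matched `ppq` so far; any wrong symbol goes to the dead state S4. After all 3 match we enter the accepting sink S3.
        p   q  
>  S0   S1  S4 
   S1   S2  S4 
   S2   S4  S3 
 * S3   S3  S3 
   S4   S4  S4 
(> = start, * = accepting)

start=S0 accept=S3 S0-p->S1 S0-q->S4 S1-p->S2 S1-q->S4 S2-p->S4 S2-q->S3 S3-p->S3 S3-q->S3 S4-p->S4 S4-q->S4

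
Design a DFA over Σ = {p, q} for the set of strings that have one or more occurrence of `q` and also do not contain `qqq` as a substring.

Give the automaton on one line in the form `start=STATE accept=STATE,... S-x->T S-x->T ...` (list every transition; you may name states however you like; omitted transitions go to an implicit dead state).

start=S0 accept=S1,S2,S3 S0-p->S0 S0-q->S1 S1-p->S2 S1-q->S3 S2-p->S2 S2-q->S1 S3-p->S2 S3-q->S4 S4-p->S4 S4-q->S4

Handle the two conditions separately and then intersect. One (3 states) tracks the count of `q`s, saturating at 2; the other (4 states) tracks partial matches of the forbidden pattern `qqq`. Each combined state is a pair, one component from each; accept when both components accept. Minimizing collapses redundant product states.
        p   q  
>  S0   S0  S1 
 * S1   S2  S3 
 * S2   S2  S1 
 * S3   S2  S4 
   S4   S4  S4 
(> = start, * = accepting)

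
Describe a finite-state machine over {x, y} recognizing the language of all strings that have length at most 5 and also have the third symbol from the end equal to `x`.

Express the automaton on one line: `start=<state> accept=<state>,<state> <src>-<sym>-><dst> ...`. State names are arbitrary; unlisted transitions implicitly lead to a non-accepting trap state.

start=S0 accept=S7,S8,S9,S10 S0-x->S1 S0-y->S2 S1-x->S3 S1-y->S4 S2-x->S5 S2-y->S6 S3-x->S7 S3-y->S8 S4-x->S9 S4-y->S10 S5-x->S11 S5-y->S12 S6-x->S13 S6-y->S14 S7-x->S8 S7-y->S8 S8-x->S10 S8-y->S10 S9-x->S12 S9-y->S12 S10-x->S14 S10-y->S14 S11-x->S8 S11-y->S8 S12-x->S10 S12-y->S10 S13-x->S12 S13-y->S12 S14-x->S14 S14-y->S14

Build one automaton per condition and run them in lockstep. The first has 7 states tracking the input length, saturating at 6; the second has 15 states tracking the last 3 symbols read. A product state is a pair (one from each), accepting exactly when both do. Minimizing collapses redundant product states.
          x    y  
>  S0     S1   S2 
   S1     S3   S4 
   S2     S5   S6 
   S3     S7   S8 
   S4     S9  S10 
   S5    S11  S12 
   S6    S13  S14 
 * S7     S8   S8 
 * S8    S10  S10 
 * S9    S12  S12 
 * S10   S14  S14 
   S11    S8   S8 
   S12   S10  S10 
   S13   S12  S12 
   S14   S14  S14 
(> = start, * = accepting)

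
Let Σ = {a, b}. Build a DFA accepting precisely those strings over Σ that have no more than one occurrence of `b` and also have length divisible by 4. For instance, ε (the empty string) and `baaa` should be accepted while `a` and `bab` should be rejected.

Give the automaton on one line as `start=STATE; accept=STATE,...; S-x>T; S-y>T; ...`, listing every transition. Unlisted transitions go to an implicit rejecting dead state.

Run two small machines in parallel and take their product. One (3 states) tracks the count of `b`s, saturating at 2; the other (4 states) tracks the input length modulo 4. Each combined state is a pair, one component from each; accept when both components accept. Equivalent product states are then merged.
9 states suffice.
        a   b  
>* S0   S1  S2 
   S1   S3  S4 
   S2   S4  S5 
   S3   S6  S7 
   S4   S7  S5 
   S5   S5  S5 
   S6   S0  S8 
   S7   S8  S5 
 * S8   S2  S5 
(> = start, * = accepting)

start=S0; accept=S0,S8; S0-a>S1; S0-b>S2; S1-a>S3; S1-b>S4; S2-a>S4; S2-b>S5; S3-a>S6; S3-b>S7; S4-a>S7; S4-b>S5; S5-a>S5; S5-b>S5; S6-a>S0; S6-b>S8; S7-a>S8; S7-b>S5; S8-a>S2; S8-b>S5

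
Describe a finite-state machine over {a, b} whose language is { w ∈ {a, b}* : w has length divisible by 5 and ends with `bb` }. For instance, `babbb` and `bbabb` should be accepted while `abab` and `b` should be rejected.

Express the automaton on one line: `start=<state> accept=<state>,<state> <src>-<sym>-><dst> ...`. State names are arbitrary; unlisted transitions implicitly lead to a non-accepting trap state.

Build one automaton per condition and run them in lockstep. The first has 5 states tracking the input length modulo 5; the second has 3 states tracking how much of the suffix `bb` has currently been matched. A product state is a pair (one from each), accepting exactly when both do.
15 states suffice.
          a    b  
>  q0     q1   q2 
   q1     q3   q4 
   q2     q3   q5 
   q3     q6   q7 
   q4     q6   q8 
   q5     q6   q8 
   q6     q9  q10 
   q7     q9  q11 
   q8     q9  q11 
   q9     q0  q12 
   q10    q0  q13 
   q11    q0  q13 
   q12    q1  q14 
 * q13    q1  q14 
   q14    q3   q5 
(> = start, * = accepting)

start=q0 accept=q13 q0-a->q1 q0-b->q2 q1-a->q3 q1-b->q4 q2-a->q3 q2-b->q5 q3-a->q6 q3-b->q7 q4-a->q6 q4-b->q8 q5-a->q6 q5-b->q8 q6-a->q9 q6-b->q10 q7-a->q9 q7-b->q11 q8-a->q9 q8-b->q11 q9-a->q0 q9-b->q12 q10-a->q0 q10-b->q13 q11-a->q0 q11-b->q13 q12-a->q1 q12-b->q14 q13-a->q1 q13-b->q14 q14-a->q3 q14-b->q5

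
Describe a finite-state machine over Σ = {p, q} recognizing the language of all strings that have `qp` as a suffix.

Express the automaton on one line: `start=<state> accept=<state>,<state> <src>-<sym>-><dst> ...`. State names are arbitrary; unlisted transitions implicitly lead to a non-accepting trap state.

Remember how much of `qp` the current input suffix matches. State A means no match yet; B means the last symbol is `q`; C means the last 2 symbols are `qp`. Only C accepts. On a mismatch, fall back to the longest proper suffix that is still a prefix of `qp`.
3 states suffice.
       p  q 
>  A   A  B 
   B   C  B 
 * C   A  B 
(> = start, * = accepting)

start=A accept=C A-p->A A-q->B B-p->C B-q->B C-p->A C-q->B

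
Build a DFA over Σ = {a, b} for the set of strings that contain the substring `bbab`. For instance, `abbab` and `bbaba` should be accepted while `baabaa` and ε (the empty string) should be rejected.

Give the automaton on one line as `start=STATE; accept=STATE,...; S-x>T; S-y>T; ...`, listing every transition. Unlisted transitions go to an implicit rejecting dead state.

States s0..s3 record the length of the longest prefix of `bbab` that matches the current input suffix. Reaching s4 means `bbab` has been seen, and we stay there forever. Accept from s4.
A 5-state machine:
        a   b  
>  s0   s0  s1 
   s1   s0  s2 
   s2   s3  s2 
   s3   s0  s4 
 * s4   s4  s4 
(> = start, * = accepting)

start=s0; accept=s4; s0-a>s0; s0-b>s1; s1-a>s0; s1-b>s2; s2-a>s3; s2-b>s2; s3-a>s0; s3-b>s4; s4-a>s4; s4-b>s4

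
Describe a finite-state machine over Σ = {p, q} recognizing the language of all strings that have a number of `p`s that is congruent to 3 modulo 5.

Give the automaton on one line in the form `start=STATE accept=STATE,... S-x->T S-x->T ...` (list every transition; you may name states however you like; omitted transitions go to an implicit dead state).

start=A accept=D A-p->B A-q->A B-p->C B-q->B C-p->D C-q->C D-p->E D-q->D E-p->A E-q->E

The only thing that matters is how many `p`s have appeared, reduced mod 5. Use one state per residue: A for 0, …, E for 4. Reading `p` moves to the next residue; anything else stays put. D is accepting.
       p  q 
>  A   B  A 
   B   C  B 
   C   D  C 
 * D   E  D 
   E   A  E 
(> = start, * = accepting)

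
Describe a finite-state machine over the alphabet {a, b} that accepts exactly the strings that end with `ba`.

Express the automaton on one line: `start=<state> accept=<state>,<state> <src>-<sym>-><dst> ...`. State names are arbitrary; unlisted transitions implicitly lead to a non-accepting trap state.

start=q0 accept=q2 q0-a->q0 q0-b->q1 q1-a->q2 q1-b->q1 q2-a->q0 q2-b->q1

Let each state record the length of the longest suffix of the input read so far that is also a prefix of `ba`. q1 means the last symbol is `b`; q2 means the last 2 symbols are `ba`. Accept only at q2, where the string currently ends in `ba`.
3 states suffice.
        a   b  
>  q0   q0  q1 
   q1   q2  q1 
 * q2   q0  q1 
(> = start, * = accepting)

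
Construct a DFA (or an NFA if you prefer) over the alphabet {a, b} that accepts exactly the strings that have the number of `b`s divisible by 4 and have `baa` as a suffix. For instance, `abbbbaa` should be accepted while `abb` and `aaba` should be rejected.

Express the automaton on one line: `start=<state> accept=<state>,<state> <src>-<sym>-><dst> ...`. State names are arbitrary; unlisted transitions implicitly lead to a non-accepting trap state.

Handle the two conditions separately and then intersect. The first has 4 states tracking the count of `b`s modulo 4; the second has 4 states tracking how much of the suffix `baa` has currently been matched. A product state is a pair (one from each), accepting exactly when both do.
A 16-state machine:
          a    b  
>  q0     q0   q1 
   q1     q2   q3 
   q2     q4   q3 
   q3     q5   q6 
   q4     q7   q3 
   q5     q8   q6 
   q6     q9  q10 
   q7     q7   q3 
   q8    q11   q6 
   q9    q12  q10 
   q10   q13   q1 
   q11   q11   q6 
   q12   q14  q10 
   q13   q15   q1 
   q14   q14  q10 
 * q15    q0   q1 
(> = start, * = accepting)

start=q0 accept=q15 q0-a->q0 q0-b->q1 q1-a->q2 q1-b->q3 q2-a->q4 q2-b->q3 q3-a->q5 q3-b->q6 q4-a->q7 q4-b->q3 q5-a->q8 q5-b->q6 q6-a->q9 q6-b->q10 q7-a->q7 q7-b->q3 q8-a->q11 q8-b->q6 q9-a->q12 q9-b->q10 q10-a->q13 q10-b->q1 q11-a->q11 q11-b->q6 q12-a->q14 q12-b->q10 q13-a->q15 q13-b->q1 q14-a->q14 q14-b->q10 q15-a->q0 q15-b->q1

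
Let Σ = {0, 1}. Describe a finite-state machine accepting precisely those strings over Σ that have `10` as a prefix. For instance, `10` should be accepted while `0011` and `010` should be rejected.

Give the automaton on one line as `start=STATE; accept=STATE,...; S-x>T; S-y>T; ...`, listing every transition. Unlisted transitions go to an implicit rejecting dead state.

start=q0; accept=q2; q0-0>q3; q0-1>q1; q1-0>q2; q1-1>q3; q2-0>q2; q2-1>q2; q3-0>q3; q3-1>q3

Walk along `10` while the input agrees: from q0 take `1` to q1, and so on. Any deviation drops to the rejecting sink q3. Once q2 is reached the prefix is confirmed and every continuation is accepted.
        0   1  
>  q0   q3  q1 
   q1   q2  q3 
 * q2   q2  q2 
   q3   q3  q3 
(> = start, * = accepting)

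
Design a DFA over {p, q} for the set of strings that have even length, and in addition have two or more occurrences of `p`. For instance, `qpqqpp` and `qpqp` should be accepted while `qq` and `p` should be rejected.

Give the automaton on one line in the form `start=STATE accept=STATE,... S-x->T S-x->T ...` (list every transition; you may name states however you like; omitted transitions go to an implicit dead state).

Build one automaton per condition and run them in lockstep. The first has 2 states tracking the input length modulo 2; the second has 4 states tracking the count of `p`s, saturating at 3. A product state is a pair (one from each), accepting exactly when both do. Equivalent product states are then merged.
A 6-state machine:
        p   q  
>  S0   S1  S2 
   S1   S3  S4 
   S2   S4  S0 
 * S3   S5  S5 
   S4   S5  S1 
   S5   S3  S3 
(> = start, * = accepting)

start=S0 accept=S3 S0-p->S1 S0-q->S2 S1-p->S3 S1-q->S4 S2-p->S4 S2-q->S0 S3-p->S5 S3-q->S5 S4-p->S5 S4-q->S1 S5-p->S3 S5-q->S3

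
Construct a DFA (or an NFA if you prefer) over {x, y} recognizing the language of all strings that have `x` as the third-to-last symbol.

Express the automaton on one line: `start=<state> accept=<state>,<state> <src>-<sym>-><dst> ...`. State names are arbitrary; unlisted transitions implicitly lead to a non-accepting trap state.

Because acceptance depends on a position counted from the end, the machine has to buffer the most recent 3 symbols. Make each state the string of the last up-to-3 symbols read; on input `x` shift the window left and append `x`. Accept when the buffered window has length 3 and begins with `x`.
A 15-state machine:
          x    y  
>  q0     q1   q2 
   q1     q3   q4 
   q2     q5   q6 
   q3     q7   q8 
   q4     q9  q10 
   q5    q11  q12 
   q6    q13  q14 
 * q7     q7   q8 
 * q8     q9  q10 
 * q9    q11  q12 
 * q10   q13  q14 
   q11    q7   q8 
   q12    q9  q10 
   q13   q11  q12 
   q14   q13  q14 
(> = start, * = accepting)

start=q0 accept=q7,q8,q9,q10 q0-x->q1 q0-y->q2 q1-x->q3 q1-y->q4 q2-x->q5 q2-y->q6 q3-x->q7 q3-y->q8 q4-x->q9 q4-y->q10 q5-x->q11 q5-y->q12 q6-x->q13 q6-y->q14 q7-x->q7 q7-y->q8 q8-x->q9 q8-y->q10 q9-x->q11 q9-y->q12 q10-x->q13 q10-y->q14 q11-x->q7 q11-y->q8 q12-x->q9 q12-y->q10 q13-x->q11 q13-y->q12 q14-x->q13 q14-y->q14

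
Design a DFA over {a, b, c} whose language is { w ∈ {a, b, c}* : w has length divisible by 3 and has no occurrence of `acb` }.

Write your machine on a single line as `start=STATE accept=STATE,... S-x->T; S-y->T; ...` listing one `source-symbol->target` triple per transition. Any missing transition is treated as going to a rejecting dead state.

start=s0; accept=s0,s6,s7; s0-a->s1; s0-b->s2; s0-c->s2; s1-a->s3; s1-b->s4; s1-c->s5; s2-a->s3; s2-b->s4; s2-c->s4; s3-a->s6; s3-b->s0; s3-c->s7; s4-a->s6; s4-b->s0; s4-c->s0; s5-a->s6; s5-b->s8; s5-c->s0; s6-a->s1; s6-b->s2; s6-c->s9; s7-a->s1; s7-b->s8; s7-c->s2; s8-a->s8; s8-b->s8; s8-c->s8; s9-a->s3; s9-b->s8; s9-c->s4

Build one automaton per condition and run them in lockstep. One (3 states) tracks the input length modulo 3; the other (4 states) tracks partial matches of the forbidden pattern `acb`. Each combined state is a pair, one component from each; accept when both components accept. After merging equivalent states the machine shrinks.
10 states suffice.
        a   b   c  
>* s0   s1  s2  s2 
   s1   s3  s4  s5 
   s2   s3  s4  s4 
   s3   s6  s0  s7 
   s4   s6  s0  s0 
   s5   s6  s8  s0 
 * s6   s1  s2  s9 
 * s7   s1  s8  s2 
   s8   s8  s8  s8 
   s9   s3  s8  s4 
(> = start, * = accepting)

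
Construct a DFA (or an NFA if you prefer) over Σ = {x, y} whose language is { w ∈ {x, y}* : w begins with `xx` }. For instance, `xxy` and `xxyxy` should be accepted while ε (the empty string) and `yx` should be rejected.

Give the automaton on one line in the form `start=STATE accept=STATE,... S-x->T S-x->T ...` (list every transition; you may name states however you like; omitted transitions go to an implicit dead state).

Check the first 2 symbols one by one: S0 through S1 record how many have matched `xx` so far; any wrong symbol goes to the dead state S3. After all 2 match we enter the accepting sink S2.
        x   y  
>  S0   S1  S3 
   S1   S2  S3 
 * S2   S2  S2 
   S3   S3  S3 
(> = start, * = accepting)

start=S0 accept=S2 S0-x->S1 S0-y->S3 S1-x->S2 S1-y->S3 S2-x->S2 S2-y->S2 S3-x->S3 S3-y->S3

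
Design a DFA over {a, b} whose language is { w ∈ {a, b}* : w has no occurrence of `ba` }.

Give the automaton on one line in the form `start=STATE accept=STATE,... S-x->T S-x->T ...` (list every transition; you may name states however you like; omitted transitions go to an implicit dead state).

Track partial matches of the forbidden pattern `ba`. State q2 is a dead state reached once `ba` has occurred; every other state accepts. q0 means no part of `ba` is currently matched.
        a   b  
>* q0   q0  q1 
 * q1   q2  q1 
   q2   q2  q2 
(> = start, * = accepting)

start=q0 accept=q0,q1 q0-a->q0 q0-b->q1 q1-a->q2 q1-b->q1 q2-a->q2 q2-b->q2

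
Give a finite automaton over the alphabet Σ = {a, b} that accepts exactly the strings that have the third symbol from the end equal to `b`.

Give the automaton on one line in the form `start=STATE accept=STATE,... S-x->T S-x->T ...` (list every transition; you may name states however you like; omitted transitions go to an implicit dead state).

start=q0 accept=q11,q12,q13,q14 q0-a->q1 q0-b->q2 q1-a->q3 q1-b->q4 q2-a->q5 q2-b->q6 q3-a->q7 q3-b->q8 q4-a->q9 q4-b->q10 q5-a->q11 q5-b->q12 q6-a->q13 q6-b->q14 q7-a->q7 q7-b->q8 q8-a->q9 q8-b->q10 q9-a->q11 q9-b->q12 q10-a->q13 q10-b->q14 q11-a->q7 q11-b->q8 q12-a->q9 q12-b->q10 q13-a->q11 q13-b->q12 q14-a->q13 q14-b->q14

Because acceptance depends on a position counted from the end, the machine has to buffer the most recent 3 symbols. Make each state the string of the last up-to-3 symbols read; on input `x` shift the window left and append `x`. Accept when the buffered window has length 3 and begins with `b`.
A 15-state machine:
          a    b  
>  q0     q1   q2 
   q1     q3   q4 
   q2     q5   q6 
   q3     q7   q8 
   q4     q9  q10 
   q5    q11  q12 
   q6    q13  q14 
   q7     q7   q8 
   q8     q9  q10 
   q9    q11  q12 
   q10   q13  q14 
 * q11    q7   q8 
 * q12    q9  q10 
 * q13   q11  q12 
 * q14   q13  q14 
(> = start, * = accepting)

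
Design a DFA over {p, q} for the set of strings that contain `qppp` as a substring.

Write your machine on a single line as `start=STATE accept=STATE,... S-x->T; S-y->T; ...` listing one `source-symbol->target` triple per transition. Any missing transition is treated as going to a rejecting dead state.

start=A; accept=E; A-p->A; A-q->B; B-p->C; B-q->B; C-p->D; C-q->B; D-p->E; D-q->B; E-p->E; E-q->E

Track how much of `qppp` has been matched so far: state A is no progress, E is the absorbing accept state reached once `qppp` has occurred. Intermediate states record partial matches; on a mismatch, fall back to the longest reusable overlap.
A 5-state machine:
       p  q 
>  A   A  B 
   B   C  B 
   C   D  B 
   D   E  B 
 * E   E  E 
(> = start, * = accepting)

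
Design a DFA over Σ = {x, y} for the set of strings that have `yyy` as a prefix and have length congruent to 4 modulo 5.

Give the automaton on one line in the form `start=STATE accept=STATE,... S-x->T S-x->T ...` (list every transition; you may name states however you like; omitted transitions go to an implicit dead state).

Build one automaton per condition and run them in lockstep. The first has 5 states tracking whether the input so far still matches the prefix `yyy`; the second has 5 states tracking the input length modulo 5. A product state is a pair (one from each), accepting exactly when both do. Minimizing collapses redundant product states.
        x   y  
>  s0   s1  s2 
   s1   s1  s1 
   s2   s1  s3 
   s3   s1  s4 
   s4   s5  s5 
 * s5   s6  s6 
   s6   s7  s7 
   s7   s8  s8 
   s8   s4  s4 
(> = start, * = accepting)

start=s0 accept=s5 s0-x->s1 s0-y->s2 s1-x->s1 s1-y->s1 s2-x->s1 s2-y->s3 s3-x->s1 s3-y->s4 s4-x->s5 s4-y->s5 s5-x->s6 s5-y->s6 s6-x->s7 s6-y->s7 s7-x->s8 s7-y->s8 s8-x->s4 s8-y->s4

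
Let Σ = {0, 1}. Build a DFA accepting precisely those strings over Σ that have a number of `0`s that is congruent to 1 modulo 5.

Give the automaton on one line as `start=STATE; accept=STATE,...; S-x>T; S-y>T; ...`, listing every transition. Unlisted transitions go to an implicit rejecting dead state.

start=q0; accept=q1; q0-0>q1; q0-1>q0; q1-0>q2; q1-1>q1; q2-0>q3; q2-1>q2; q3-0>q4; q3-1>q3; q4-0>q0; q4-1>q4

The only thing that matters is how many `0`s have appeared, reduced mod 5. Use one state per residue: q0 for 0, …, q4 for 4. Reading `0` moves to the next residue; anything else stays put. q1 is accepting.
        0   1  
>  q0   q1  q0 
 * q1   q2  q1 
   q2   q3  q2 
   q3   q4  q3 
   q4   q0  q4 
(> = start, * = accepting)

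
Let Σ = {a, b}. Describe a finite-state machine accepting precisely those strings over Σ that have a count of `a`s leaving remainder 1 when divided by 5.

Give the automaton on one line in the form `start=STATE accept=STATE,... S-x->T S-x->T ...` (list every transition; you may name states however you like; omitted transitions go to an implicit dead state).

Keep the running count of `a`s modulo 5: each `a` advances along the cycle s0 → s1 → s2 → s3 → s4 → s0 while other symbols loop. Accept at s1.
A 5-state machine:
        a   b  
>  s0   s1  s0 
 * s1   s2  s1 
   s2   s3  s2 
   s3   s4  s3 
   s4   s0  s4 
(> = start, * = accepting)

start=s0 accept=s1 s0-a->s1 s0-b->s0 s1-a->s2 s1-b->s1 s2-a->s3 s2-b->s2 s3-a->s4 s3-b->s3 s4-a->s0 s4-b->s4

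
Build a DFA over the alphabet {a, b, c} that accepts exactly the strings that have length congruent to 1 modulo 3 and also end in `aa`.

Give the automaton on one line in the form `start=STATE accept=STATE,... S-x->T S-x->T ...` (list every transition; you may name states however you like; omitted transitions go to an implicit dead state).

start=s0 accept=s4 s0-a->s1 s0-b->s1 s0-c->s1 s1-a->s2 s1-b->s2 s1-c->s2 s2-a->s3 s2-b->s0 s2-c->s0 s3-a->s4 s3-b->s1 s3-c->s1 s4-a->s2 s4-b->s2 s4-c->s2

Build one automaton per condition and run them in lockstep. One (3 states) tracks the input length modulo 3; the other (3 states) tracks how much of the suffix `aa` has currently been matched. Each combined state is a pair, one component from each; accept when both components accept. After merging equivalent states the machine shrinks.
A 5-state machine:
        a   b   c  
>  s0   s1  s1  s1 
   s1   s2  s2  s2 
   s2   s3  s0  s0 
   s3   s4  s1  s1 
 * s4   s2  s2  s2 
(> = start, * = accepting)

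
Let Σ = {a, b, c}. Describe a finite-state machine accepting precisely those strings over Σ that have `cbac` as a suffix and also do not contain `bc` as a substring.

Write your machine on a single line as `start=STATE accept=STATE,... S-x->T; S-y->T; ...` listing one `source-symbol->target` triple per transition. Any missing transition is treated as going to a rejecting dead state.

Handle the two conditions separately and then intersect. The first has 5 states tracking how much of the suffix `cbac` has currently been matched; the second has 3 states tracking partial matches of the forbidden pattern `bc`. A product state is a pair (one from each), accepting exactly when both do. After merging equivalent states the machine shrinks.
        a   b   c  
>  q0   q0  q1  q2 
   q1   q0  q1  q3 
   q2   q0  q4  q2 
   q3   q3  q3  q3 
   q4   q5  q1  q3 
   q5   q0  q1  q6 
 * q6   q0  q4  q2 
(> = start, * = accepting)

start=q0; accept=q6; q0-a->q0; q0-b->q1; q0-c->q2; q1-a->q0; q1-b->q1; q1-c->q3; q2-a->q0; q2-b->q4; q2-c->q2; q3-a->q3; q3-b->q3; q3-c->q3; q4-a->q5; q4-b->q1; q4-c->q3; q5-a->q0; q5-b->q1; q5-c->q6; q6-a->q0; q6-b->q4; q6-c->q2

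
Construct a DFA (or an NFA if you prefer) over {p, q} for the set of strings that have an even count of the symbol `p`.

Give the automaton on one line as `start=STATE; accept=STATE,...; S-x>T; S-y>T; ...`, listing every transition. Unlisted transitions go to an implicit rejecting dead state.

start=S0; accept=S0; S0-p>S1; S0-q>S0; S1-p>S0; S1-q>S1

Keep the running count of `p`s modulo 2: each `p` advances along the cycle S0 → S1 → S0 while other symbols loop. Accept at S0.
2 states suffice.
        p   q  
>* S0   S1  S0 
   S1   S0  S1 
(> = start, * = accepting)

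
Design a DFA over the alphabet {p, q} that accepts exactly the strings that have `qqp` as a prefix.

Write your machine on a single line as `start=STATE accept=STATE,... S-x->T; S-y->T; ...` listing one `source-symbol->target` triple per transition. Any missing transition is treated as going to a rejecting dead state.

start=S0; accept=S3; S0-p->S4; S0-q->S1; S1-p->S4; S1-q->S2; S2-p->S3; S2-q->S4; S3-p->S3; S3-q->S3; S4-p->S4; S4-q->S4

Check the first 3 symbols one by one: S0 through S2 record how many have matched `qqp` so far; any wrong symbol goes to the dead state S4. After all 3 match we enter the accepting sink S3.
With 5 states:
        p   q  
>  S0   S4  S1 
   S1   S4  S2 
   S2   S3  S4 
 * S3   S3  S3 
   S4   S4  S4 
(> = start, * = accepting)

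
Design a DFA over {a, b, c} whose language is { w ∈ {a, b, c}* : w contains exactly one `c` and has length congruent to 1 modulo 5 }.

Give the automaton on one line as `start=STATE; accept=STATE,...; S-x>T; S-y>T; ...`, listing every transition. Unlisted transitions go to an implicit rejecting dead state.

Build one automaton per condition and run them in lockstep. One (3 states) tracks the count of `c`s, saturating at 2; the other (5 states) tracks the input length modulo 5. Each combined state is a pair, one component from each; accept when both components accept.
15 states suffice.
          a    b    c  
>  q0     q1   q1   q2 
   q1     q3   q3   q4 
 * q2     q4   q4   q5 
   q3     q6   q6   q7 
   q4     q7   q7   q8 
   q5     q8   q8   q8 
   q6     q9   q9  q10 
   q7    q10  q10  q11 
   q8    q11  q11  q11 
   q9     q0   q0  q12 
   q10   q12  q12  q13 
   q11   q13  q13  q13 
   q12    q2   q2  q14 
   q13   q14  q14  q14 
   q14    q5   q5   q5 
(> = start, * = accepting)

start=q0; accept=q2; q0-a>q1; q0-b>q1; q0-c>q2; q1-a>q3; q1-b>q3; q1-c>q4; q2-a>q4; q2-b>q4; q2-c>q5; q3-a>q6; q3-b>q6; q3-c>q7; q4-a>q7; q4-b>q7; q4-c>q8; q5-a>q8; q5-b>q8; q5-c>q8; q6-a>q9; q6-b>q9; q6-c>q10; q7-a>q10; q7-b>q10; q7-c>q11; q8-a>q11; q8-b>q11; q8-c>q11; q9-a>q0; q9-b>q0; q9-c>q12; q10-a>q12; q10-b>q12; q10-c>q13; q11-a>q13; q11-b>q13; q11-c>q13; q12-a>q2; q12-b>q2; q12-c>q14; q13-a>q14; q13-b>q14; q13-c>q14; q14-a>q5; q14-b>q5; q14-c>q5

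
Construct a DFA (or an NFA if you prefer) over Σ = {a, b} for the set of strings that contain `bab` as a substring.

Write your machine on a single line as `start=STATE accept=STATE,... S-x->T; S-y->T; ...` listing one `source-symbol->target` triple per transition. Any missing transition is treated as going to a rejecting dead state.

start=S0; accept=S3; S0-a->S0; S0-b->S1; S1-a->S2; S1-b->S1; S2-a->S0; S2-b->S3; S3-a->S3; S3-b->S3

Track how much of `bab` has been matched so far: state S0 is no progress, S3 is the absorbing accept state reached once `bab` has occurred. Intermediate states record partial matches; on a mismatch, fall back to the longest reusable overlap.
With 4 states:
        a   b  
>  S0   S0  S1 
   S1   S2  S1 
   S2   S0  S3 
 * S3   S3  S3 
(> = start, * = accepting)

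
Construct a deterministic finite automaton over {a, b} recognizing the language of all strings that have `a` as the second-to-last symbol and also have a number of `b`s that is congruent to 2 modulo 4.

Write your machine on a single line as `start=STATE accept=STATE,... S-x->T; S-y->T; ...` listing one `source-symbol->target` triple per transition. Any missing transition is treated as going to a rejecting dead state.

Build one automaton per condition and run them in lockstep. One (7 states) tracks the last 2 symbols read; the other (4 states) tracks the count of `b`s modulo 4. Each combined state is a pair, one component from each; accept when both components accept. Minimizing collapses redundant product states.
With 8 states:
        a   b  
>  q0   q0  q1 
   q1   q2  q3 
   q2   q2  q4 
   q3   q5  q6 
 * q4   q5  q6 
   q5   q7  q6 
   q6   q6  q0 
 * q7   q7  q6 
(> = start, * = accepting)

start=q0; accept=q4,q7; q0-a->q0; q0-b->q1; q1-a->q2; q1-b->q3; q2-a->q2; q2-b->q4; q3-a->q5; q3-b->q6; q4-a->q5; q4-b->q6; q5-a->q7; q5-b->q6; q6-a->q6; q6-b->q0; q7-a->q7; q7-b->q6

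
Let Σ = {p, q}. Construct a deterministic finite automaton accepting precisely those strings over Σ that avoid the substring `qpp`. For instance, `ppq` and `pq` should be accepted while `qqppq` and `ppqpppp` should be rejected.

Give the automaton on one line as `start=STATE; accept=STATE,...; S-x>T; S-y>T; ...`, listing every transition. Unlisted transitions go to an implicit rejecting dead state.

start=A; accept=A,B,C; A-p>A; A-q>B; B-p>C; B-q>B; C-p>D; C-q>B; D-p>D; D-q>D

Track partial matches of the forbidden pattern `qpp`. State D is a dead state reached once `qpp` has occurred; every other state accepts. A means no part of `qpp` is currently matched.
With 4 states:
       p  q 
>* A   A  B 
 * B   C  B 
 * C   D  B 
   D   D  D 
(> = start, * = accepting)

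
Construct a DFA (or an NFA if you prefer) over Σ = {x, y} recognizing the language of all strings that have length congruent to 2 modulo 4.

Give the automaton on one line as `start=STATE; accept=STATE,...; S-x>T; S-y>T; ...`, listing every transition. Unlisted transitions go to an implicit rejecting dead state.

Count input length modulo 4: every symbol advances one step around the cycle S0 → S1 → S2 → S3 → S0. Accept at S2.
        x   y  
>  S0   S1  S1 
   S1   S2  S2 
 * S2   S3  S3 
   S3   S0  S0 
(> = start, * = accepting)

start=S0; accept=S2; S0-x>S1; S0-y>S1; S1-x>S2; S1-y>S2; S2-x>S3; S2-y>S3; S3-x>S0; S3-y>S0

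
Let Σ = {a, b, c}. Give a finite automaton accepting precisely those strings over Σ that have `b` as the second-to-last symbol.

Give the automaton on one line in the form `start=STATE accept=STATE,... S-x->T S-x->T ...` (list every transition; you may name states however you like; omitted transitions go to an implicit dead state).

Because acceptance depends on a position counted from the end, the machine has to buffer the most recent 2 symbols. Make each state the string of the last up-to-2 symbols read; on input `x` shift the window left and append `x`. Accept when the buffered window has length 2 and begins with `b`.
A 13-state machine:
          a    b    c  
>  q0     q1   q2   q3 
   q1     q4   q5   q6 
   q2     q7   q8   q9 
   q3    q10  q11  q12 
   q4     q4   q5   q6 
   q5     q7   q8   q9 
   q6    q10  q11  q12 
 * q7     q4   q5   q6 
 * q8     q7   q8   q9 
 * q9    q10  q11  q12 
   q10    q4   q5   q6 
   q11    q7   q8   q9 
   q12   q10  q11  q12 
(> = start, * = accepting)

start=q0 accept=q7,q8,q9 q0-a->q1 q0-b->q2 q0-c->q3 q1-a->q4 q1-b->q5 q1-c->q6 q2-a->q7 q2-b->q8 q2-c->q9 q3-a->q10 q3-b->q11 q3-c->q12 q4-a->q4 q4-b->q5 q4-c->q6 q5-a->q7 q5-b->q8 q5-c->q9 q6-a->q10 q6-b->q11 q6-c->q12 q7-a->q4 q7-b->q5 q7-c->q6 q8-a->q7 q8-b->q8 q8-c->q9 q9-a->q10 q9-b->q11 q9-c->q12 q10-a->q4 q10-b->q5 q10-c->q6 q11-a->q7 q11-b->q8 q11-c->q9 q12-a->q10 q12-b->q11 q12-c->q12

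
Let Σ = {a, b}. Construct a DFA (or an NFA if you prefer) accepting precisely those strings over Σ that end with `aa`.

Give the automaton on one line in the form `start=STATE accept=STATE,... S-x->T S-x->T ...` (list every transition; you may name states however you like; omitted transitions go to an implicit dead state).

Let each state record the length of the longest suffix of the input read so far that is also a prefix of `aa`. s1 means the last symbol is `a`; s2 means the last 2 symbols are `aa`. Accept only at s2, where the string currently ends in `aa`.
With 3 states:
        a   b  
>  s0   s1  s0 
   s1   s2  s0 
 * s2   s2  s0 
(> = start, * = accepting)

start=s0 accept=s2 s0-a->s1 s0-b->s0 s1-a->s2 s1-b->s0 s2-a->s2 s2-b->s0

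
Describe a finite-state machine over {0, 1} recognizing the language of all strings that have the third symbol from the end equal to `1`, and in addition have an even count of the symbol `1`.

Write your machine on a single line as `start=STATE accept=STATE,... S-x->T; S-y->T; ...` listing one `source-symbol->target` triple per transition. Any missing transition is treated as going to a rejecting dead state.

Run two small machines in parallel and take their product. One (15 states) tracks the last 3 symbols read; the other (2 states) tracks the count of `1`s modulo 2. Each combined state is a pair, one component from each; accept when both components accept. Equivalent product states are then merged.
With 12 states:
          0    1  
>  s0     s0   s1 
   s1     s2   s3 
   s2     s4   s5 
   s3     s6   s7 
   s4     s4   s8 
 * s5     s9   s7 
 * s6    s10   s1 
   s7     s2  s11 
   s8     s9   s7 
   s9    s10   s1 
 * s10    s0   s1 
 * s11    s6   s7 
(> = start, * = accepting)

start=s0; accept=s5,s6,s10,s11; s0-0->s0; s0-1->s1; s1-0->s2; s1-1->s3; s2-0->s4; s2-1->s5; s3-0->s6; s3-1->s7; s4-0->s4; s4-1->s8; s5-0->s9; s5-1->s7; s6-0->s10; s6-1->s1; s7-0->s2; s7-1->s11; s8-0->s9; s8-1->s7; s9-0->s10; s9-1->s1; s10-0->s0; s10-1->s1; s11-0->s6; s11-1->s7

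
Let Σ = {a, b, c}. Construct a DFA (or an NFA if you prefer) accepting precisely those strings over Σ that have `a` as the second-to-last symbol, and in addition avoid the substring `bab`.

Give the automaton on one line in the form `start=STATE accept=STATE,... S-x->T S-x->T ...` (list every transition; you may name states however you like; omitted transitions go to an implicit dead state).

Build one automaton per condition and run them in lockstep. The first has 13 states tracking the last 2 symbols read; the second has 4 states tracking partial matches of the forbidden pattern `bab`. A product state is a pair (one from each), accepting exactly when both do. After merging equivalent states the machine shrinks.
8 states suffice.
        a   b   c  
>  s0   s1  s2  s0 
   s1   s3  s4  s5 
   s2   s6  s2  s0 
 * s3   s3  s4  s5 
 * s4   s6  s2  s0 
 * s5   s1  s2  s0 
   s6   s3  s7  s5 
   s7   s7  s7  s7 
(> = start, * = accepting)

start=s0 accept=s3,s4,s5 s0-a->s1 s0-b->s2 s0-c->s0 s1-a->s3 s1-b->s4 s1-c->s5 s2-a->s6 s2-b->s2 s2-c->s0 s3-a->s3 s3-b->s4 s3-c->s5 s4-a->s6 s4-b->s2 s4-c->s0 s5-a->s1 s5-b->s2 s5-c->s0 s6-a->s3 s6-b->s7 s6-c->s5 s7-a->s7 s7-b->s7 s7-c->s7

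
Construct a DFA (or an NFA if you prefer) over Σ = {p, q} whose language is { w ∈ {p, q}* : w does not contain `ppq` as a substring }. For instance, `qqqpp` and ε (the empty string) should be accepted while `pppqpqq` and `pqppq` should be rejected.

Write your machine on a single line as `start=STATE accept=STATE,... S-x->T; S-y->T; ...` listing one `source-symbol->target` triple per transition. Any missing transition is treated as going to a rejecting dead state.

start=A; accept=A,B,C; A-p->B; A-q->A; B-p->C; B-q->A; C-p->C; C-q->D; D-p->D; D-q->D

Track partial matches of the forbidden pattern `ppq`. State D is a dead state reached once `ppq` has occurred; every other state accepts. A means no part of `ppq` is currently matched.
4 states suffice.
       p  q 
>* A   B  A 
 * B   C  A 
 * C   C  D 
   D   D  D 
(> = start, * = accepting)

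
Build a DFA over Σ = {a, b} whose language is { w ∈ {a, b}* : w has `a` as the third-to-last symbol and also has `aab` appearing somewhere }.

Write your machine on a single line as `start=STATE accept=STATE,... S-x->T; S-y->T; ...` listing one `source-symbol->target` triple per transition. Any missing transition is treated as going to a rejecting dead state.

Handle the two conditions separately and then intersect. The first has 15 states tracking the last 3 symbols read; the second has 4 states tracking whether and how much of `aab` has been seen. A product state is a pair (one from each), accepting exactly when both do.
With 22 states:
          a    b  
>  q0     q1   q2 
   q1     q3   q4 
   q2     q5   q6 
   q3     q7   q8 
   q4     q9  q10 
   q5    q11  q12 
   q6    q13  q14 
   q7     q7   q8 
 * q8    q15  q16 
   q9    q11  q12 
   q10   q13  q14 
   q11    q7   q8 
   q12    q9  q10 
   q13   q11  q12 
   q14   q13  q14 
 * q15   q17  q18 
 * q16   q19  q20 
   q17   q21   q8 
   q18   q15  q16 
   q19   q17  q18 
   q20   q19  q20 
 * q21   q21   q8 
(> = start, * = accepting)

start=q0; accept=q8,q15,q16,q21; q0-a->q1; q0-b->q2; q1-a->q3; q1-b->q4; q2-a->q5; q2-b->q6; q3-a->q7; q3-b->q8; q4-a->q9; q4-b->q10; q5-a->q11; q5-b->q12; q6-a->q13; q6-b->q14; q7-a->q7; q7-b->q8; q8-a->q15; q8-b->q16; q9-a->q11; q9-b->q12; q10-a->q13; q10-b->q14; q11-a->q7; q11-b->q8; q12-a->q9; q12-b->q10; q13-a->q11; q13-b->q12; q14-a->q13; q14-b->q14; q15-a->q17; q15-b->q18; q16-a->q19; q16-b->q20; q17-a->q21; q17-b->q8; q18-a->q15; q18-b->q16; q19-a->q17; q19-b->q18; q20-a->q19; q20-b->q20; q21-a->q21; q21-b->q8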